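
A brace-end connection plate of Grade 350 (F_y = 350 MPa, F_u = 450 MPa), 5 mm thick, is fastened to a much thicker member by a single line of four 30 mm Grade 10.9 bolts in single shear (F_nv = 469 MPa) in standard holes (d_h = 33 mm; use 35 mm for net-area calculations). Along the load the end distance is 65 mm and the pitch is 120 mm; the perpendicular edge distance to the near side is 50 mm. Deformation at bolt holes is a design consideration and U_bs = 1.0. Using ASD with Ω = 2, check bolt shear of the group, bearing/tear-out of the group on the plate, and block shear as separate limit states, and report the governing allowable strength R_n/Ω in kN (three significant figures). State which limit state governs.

Bolt shear: A_b = π·30²/4 = 706.9 mm²; R_n = 469 × 706.9 × 4 × 1 / 1000 = 1326 kN → 1326 / 2 = 663 kN.
Bearing: edge l_c = 48.5, r_n = 130.9 kN; interior l_c = 87, r_n = 162 kN; R_n = 130.9 + 3·162 = 617 kN → 308 kN.
Block shear: A_gv = 2125, A_nv = 1512, A_nt = 162.5 mm²; R_n = min(0.6F_uA_nv, 0.6F_yA_gv) + U_bs·F_u·A_nt = 481.5 kN → 241 kN.
Block shear governs: 241 kN.

241 kN (block shear governs)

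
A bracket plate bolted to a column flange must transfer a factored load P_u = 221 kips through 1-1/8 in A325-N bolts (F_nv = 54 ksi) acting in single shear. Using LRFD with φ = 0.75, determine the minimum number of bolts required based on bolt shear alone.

A_b = π·1.125²/4 = 0.994 in².
Per-bolt design strength φR_n = 0.75 × 54 × 0.994 × 1 = 40.26 kips.
n ≥ 221 / 40.26 = 5.49 → use 6 bolts.

6 bolts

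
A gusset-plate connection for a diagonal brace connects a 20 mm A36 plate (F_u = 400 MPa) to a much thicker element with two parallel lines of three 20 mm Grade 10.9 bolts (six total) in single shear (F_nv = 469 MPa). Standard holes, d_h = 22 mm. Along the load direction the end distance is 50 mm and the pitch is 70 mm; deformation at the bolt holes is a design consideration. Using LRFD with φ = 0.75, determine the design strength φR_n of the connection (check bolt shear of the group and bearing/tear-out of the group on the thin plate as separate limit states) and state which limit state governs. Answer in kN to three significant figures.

Bolt shear: A_b = π·20²/4 = 314.2 mm²; R_n = 469 × 314.2 × 6 × 1 / 1000 = 884 kN → 0.75 × 884 = 663 kN.
Bearing (1.2 l_c t F_u ≤ 2.4 d t F_u): upper limit = 2.4·20·20·400 / 1000 = 384 kN.
  Edge l_c = 50 − 22/2 = 39 → r_n = 374.4 kN; interior l_c = 70 − 22 = 48 → r_n = 384 kN.
  R_n,bearing = 2·374.4 + 4·384 = 2285 kN → 0.75 × 2285 = 1710 kN.
Bolt shear governs: 663 kN.

663 kN (bolt shear governs)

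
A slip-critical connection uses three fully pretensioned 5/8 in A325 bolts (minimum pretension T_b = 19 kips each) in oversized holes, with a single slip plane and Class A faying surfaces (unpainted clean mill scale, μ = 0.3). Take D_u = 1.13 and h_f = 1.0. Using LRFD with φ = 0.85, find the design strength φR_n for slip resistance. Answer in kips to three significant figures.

R_n = μ · D_u · h_f · T_b · n_s · n_b = 0.3 × 1.13 × 1.0 × 19 × 1 × 3 = 19.32 kips.
Design strength φR_n = 0.85 × 19.32 = 16.4 kips.

16.4 kips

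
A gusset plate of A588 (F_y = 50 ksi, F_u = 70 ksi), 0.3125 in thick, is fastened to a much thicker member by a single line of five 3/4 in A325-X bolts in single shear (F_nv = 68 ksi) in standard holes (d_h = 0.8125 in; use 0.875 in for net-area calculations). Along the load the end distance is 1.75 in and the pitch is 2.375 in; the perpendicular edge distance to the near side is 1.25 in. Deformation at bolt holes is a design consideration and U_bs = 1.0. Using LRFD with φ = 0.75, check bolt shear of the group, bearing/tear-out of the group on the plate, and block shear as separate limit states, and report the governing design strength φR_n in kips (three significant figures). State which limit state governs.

85.3 kips (block shear governs)

Bolt shear: A_b = π·0.75²/4 = 0.4418 in²; R_n = 68 × 0.4418 × 5 × 1 = 150.2 kips → 0.75 × 150.2 = 113 kips.
Bearing: edge l_c = 1.344, r_n = 35.27 kips; interior l_c = 1.562, r_n = 39.38 kips; R_n = 35.27 + 4·39.38 = 192.8 kips → 145 kips.
Block shear: A_gv = 3.516, A_nv = 2.285, A_nt = 0.2539 in²; R_n = min(0.6F_uA_nv, 0.6F_yA_gv) + U_bs·F_u·A_nt = 113.8 kips → 85.3 kips.
Block shear governs: 85.3 kips.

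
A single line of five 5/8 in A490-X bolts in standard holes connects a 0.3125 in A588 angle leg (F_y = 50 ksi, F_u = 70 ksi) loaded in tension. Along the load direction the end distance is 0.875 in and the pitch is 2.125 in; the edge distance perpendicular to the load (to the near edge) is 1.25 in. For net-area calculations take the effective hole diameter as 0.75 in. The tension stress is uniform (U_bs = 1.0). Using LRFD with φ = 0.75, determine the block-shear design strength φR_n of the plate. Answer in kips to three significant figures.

Shear plane L_v = 0.875 + 4·2.125 = 9.375 in; A_gv = 9.375 × 0.3125 = 2.93 in².
A_nv = (9.375 − 4.5·0.75) × 0.3125 = 1.875 in².
A_nt = (1.25 − 0.5·0.75) × 0.3125 = 0.2734 in².
0.6 F_u A_nv = 78.75 kips; 0.6 F_y A_gv = 87.89 kips → shear rupture governs the shear term.
R_n = 78.75 + 1.0 × 70 × 0.2734 = 97.89 kips.
Design strength φR_n = 0.75 × 97.89 = 73.4 kips.

73.4 kips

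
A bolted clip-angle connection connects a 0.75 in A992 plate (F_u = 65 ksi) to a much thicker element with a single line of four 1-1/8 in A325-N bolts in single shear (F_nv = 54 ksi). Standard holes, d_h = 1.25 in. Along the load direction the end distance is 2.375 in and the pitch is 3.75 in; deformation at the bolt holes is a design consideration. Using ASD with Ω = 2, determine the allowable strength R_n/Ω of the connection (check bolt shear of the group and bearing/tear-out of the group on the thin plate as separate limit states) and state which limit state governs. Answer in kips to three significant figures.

Bolt shear: A_b = π·1.125²/4 = 0.994 in²; R_n = 54 × 0.994 × 4 × 1 = 214.7 kips → 214.7 / 2 = 107 kips.
Bearing (1.2 l_c t F_u ≤ 2.4 d t F_u): upper limit = 2.4·1.125·0.75·65 = 131.6 kips.
  Edge l_c = 2.375 − 1.25/2 = 1.75 → r_n = 102.4 kips; interior l_c = 3.75 − 1.25 = 2.5 → r_n = 131.6 kips.
  R_n,bearing = 1·102.4 + 3·131.6 = 497.2 kips → 497.2 / 2 = 249 kips.
Bolt shear governs: 107 kips.

107 kips (bolt shear governs)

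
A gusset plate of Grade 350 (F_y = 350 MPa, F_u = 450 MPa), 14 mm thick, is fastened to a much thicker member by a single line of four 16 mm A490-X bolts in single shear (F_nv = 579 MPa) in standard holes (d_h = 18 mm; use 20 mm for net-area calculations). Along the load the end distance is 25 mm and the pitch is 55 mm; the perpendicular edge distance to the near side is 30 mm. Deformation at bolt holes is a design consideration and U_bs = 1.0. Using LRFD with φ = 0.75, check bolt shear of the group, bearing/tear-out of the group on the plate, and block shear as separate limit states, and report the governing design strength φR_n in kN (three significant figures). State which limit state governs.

Bolt shear: A_b = π·16²/4 = 201.1 mm²; R_n = 579 × 201.1 × 4 × 1 / 1000 = 465.7 kN → 0.75 × 465.7 = 349 kN.
Bearing: edge l_c = 16, r_n = 121 kN; interior l_c = 37, r_n = 241.9 kN; R_n = 121 + 3·241.9 = 846.7 kN → 635 kN.
Block shear: A_gv = 2660, A_nv = 1680, A_nt = 280 mm²; R_n = min(0.6F_uA_nv, 0.6F_yA_gv) + U_bs·F_u·A_nt = 579.6 kN → 435 kN.
Bolt shear governs: 349 kN.

349 kN (bolt shear governs)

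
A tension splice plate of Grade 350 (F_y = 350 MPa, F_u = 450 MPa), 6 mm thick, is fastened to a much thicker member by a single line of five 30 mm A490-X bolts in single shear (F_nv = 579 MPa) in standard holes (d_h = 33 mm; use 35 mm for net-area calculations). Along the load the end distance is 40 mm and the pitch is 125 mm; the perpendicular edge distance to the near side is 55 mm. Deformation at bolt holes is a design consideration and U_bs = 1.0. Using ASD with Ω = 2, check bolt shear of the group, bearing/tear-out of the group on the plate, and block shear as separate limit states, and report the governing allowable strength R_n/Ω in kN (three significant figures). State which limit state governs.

Bolt shear: A_b = π·30²/4 = 706.9 mm²; R_n = 579 × 706.9 × 5 × 1 / 1000 = 2046 kN → 2046 / 2 = 1020 kN.
Bearing: edge l_c = 23.5, r_n = 76.14 kN; interior l_c = 92, r_n = 194.4 kN; R_n = 76.14 + 4·194.4 = 853.7 kN → 427 kN.
Block shear: A_gv = 3240, A_nv = 2295, A_nt = 225 mm²; R_n = min(0.6F_uA_nv, 0.6F_yA_gv) + U_bs·F_u·A_nt = 720.9 kN → 360 kN.
Block shear governs: 360 kN.

360 kN (block shear governs)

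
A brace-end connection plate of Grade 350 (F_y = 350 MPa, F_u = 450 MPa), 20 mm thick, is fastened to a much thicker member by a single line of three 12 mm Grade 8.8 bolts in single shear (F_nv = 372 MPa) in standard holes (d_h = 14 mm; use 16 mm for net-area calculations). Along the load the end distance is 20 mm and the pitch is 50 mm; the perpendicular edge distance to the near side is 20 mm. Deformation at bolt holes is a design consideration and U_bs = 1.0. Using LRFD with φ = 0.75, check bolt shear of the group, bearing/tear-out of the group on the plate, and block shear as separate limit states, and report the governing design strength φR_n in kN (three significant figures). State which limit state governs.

94.7 kN (bolt shear governs)

Bolt shear: A_b = π·12²/4 = 113.1 mm²; R_n = 372 × 113.1 × 3 × 1 / 1000 = 126.2 kN → 0.75 × 126.2 = 94.7 kN.
Bearing: edge l_c = 13, r_n = 140.4 kN; interior l_c = 36, r_n = 259.2 kN; R_n = 140.4 + 2·259.2 = 658.8 kN → 494 kN.
Block shear: A_gv = 2400, A_nv = 1600, A_nt = 240 mm²; R_n = min(0.6F_uA_nv, 0.6F_yA_gv) + U_bs·F_u·A_nt = 540 kN → 405 kN.
Bolt shear governs: 94.7 kN.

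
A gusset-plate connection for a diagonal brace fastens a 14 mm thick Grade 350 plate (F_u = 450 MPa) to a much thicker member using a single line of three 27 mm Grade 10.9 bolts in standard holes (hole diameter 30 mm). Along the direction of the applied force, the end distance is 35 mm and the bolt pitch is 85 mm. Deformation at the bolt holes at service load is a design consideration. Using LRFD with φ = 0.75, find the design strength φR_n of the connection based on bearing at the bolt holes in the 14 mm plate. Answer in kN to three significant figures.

726 kN

Per bolt r_n = 1.2 l_c t F_u ≤ 2.4 d t F_u; upper limit = 2.4 × 27 × 14 × 450 / 1000 = 408.2 kN.
Edge bolt: l_c = 35 − 30/2 = 20 mm → 1.2 × 20 × 14 × 450 / 1000 = 151.2 → r_n = 151.2 kN.
Interior bolts: l_c = 85 − 30 = 55 mm → 1.2 × 55 × 14 × 450 / 1000 = 415.8 → r_n = 408.2 kN.
R_n = 1 × 151.2 + 2 × 408.2 = 967.7 kN.
Design strength φR_n = 0.75 × 967.7 = 726 kN.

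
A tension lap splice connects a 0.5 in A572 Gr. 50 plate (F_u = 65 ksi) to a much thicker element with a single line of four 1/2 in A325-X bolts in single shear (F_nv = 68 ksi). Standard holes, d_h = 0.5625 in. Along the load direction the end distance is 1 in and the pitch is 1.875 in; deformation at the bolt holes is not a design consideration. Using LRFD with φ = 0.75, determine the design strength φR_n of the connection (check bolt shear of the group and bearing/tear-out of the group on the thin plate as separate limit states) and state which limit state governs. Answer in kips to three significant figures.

Bolt shear: A_b = π·0.5²/4 = 0.1963 in²; R_n = 68 × 0.1963 × 4 × 1 = 53.41 kips → 0.75 × 53.41 = 40.1 kips.
Bearing (1.5 l_c t F_u ≤ 3.0 d t F_u): upper limit = 3.0·0.5·0.5·65 = 48.75 kips.
  Edge l_c = 1 − 0.5625/2 = 0.7188 → r_n = 35.04 kips; interior l_c = 1.875 − 0.5625 = 1.312 → r_n = 48.75 kips.
  R_n,bearing = 1·35.04 + 3·48.75 = 181.3 kips → 0.75 × 181.3 = 136 kips.
Bolt shear governs: 40.1 kips.

40.1 kips (bolt shear governs)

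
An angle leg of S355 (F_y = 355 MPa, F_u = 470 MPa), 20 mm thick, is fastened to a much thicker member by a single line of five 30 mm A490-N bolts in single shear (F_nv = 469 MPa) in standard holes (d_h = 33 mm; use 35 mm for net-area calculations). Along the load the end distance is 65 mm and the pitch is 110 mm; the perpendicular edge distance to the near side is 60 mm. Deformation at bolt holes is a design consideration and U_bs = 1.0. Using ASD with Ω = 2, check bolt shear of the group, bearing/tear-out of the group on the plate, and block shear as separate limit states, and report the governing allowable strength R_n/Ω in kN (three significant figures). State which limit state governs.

Bolt shear: A_b = π·30²/4 = 706.9 mm²; R_n = 469 × 706.9 × 5 × 1 / 1000 = 1658 kN → 1658 / 2 = 829 kN.
Bearing: edge l_c = 48.5, r_n = 547.1 kN; interior l_c = 77, r_n = 676.8 kN; R_n = 547.1 + 4·676.8 = 3254 kN → 1630 kN.
Block shear: A_gv = 10100, A_nv = 6950, A_nt = 850 mm²; R_n = min(0.6F_uA_nv, 0.6F_yA_gv) + U_bs·F_u·A_nt = 2359 kN → 1180 kN.
Bolt shear governs: 829 kN.

829 kN (bolt shear governs)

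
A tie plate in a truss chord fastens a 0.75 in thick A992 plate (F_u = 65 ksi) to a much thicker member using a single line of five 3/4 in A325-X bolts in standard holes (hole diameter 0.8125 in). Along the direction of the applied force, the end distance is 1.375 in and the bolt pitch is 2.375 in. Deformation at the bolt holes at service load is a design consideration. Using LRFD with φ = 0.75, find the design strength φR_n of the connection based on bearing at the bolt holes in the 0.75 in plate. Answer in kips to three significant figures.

306 kips

Per bolt r_n = 1.2 l_c t F_u ≤ 2.4 d t F_u; upper limit = 2.4 × 0.75 × 0.75 × 65 = 87.75 kips.
Edge bolt: l_c = 1.375 − 0.8125/2 = 0.9688 in → 1.2 × 0.9688 × 0.75 × 65 = 56.67 → r_n = 56.67 kips.
Interior bolts: l_c = 2.375 − 0.8125 = 1.562 in → 1.2 × 1.562 × 0.75 × 65 = 91.41 → r_n = 87.75 kips.
R_n = 1 × 56.67 + 4 × 87.75 = 407.7 kips.
Design strength φR_n = 0.75 × 407.7 = 306 kips.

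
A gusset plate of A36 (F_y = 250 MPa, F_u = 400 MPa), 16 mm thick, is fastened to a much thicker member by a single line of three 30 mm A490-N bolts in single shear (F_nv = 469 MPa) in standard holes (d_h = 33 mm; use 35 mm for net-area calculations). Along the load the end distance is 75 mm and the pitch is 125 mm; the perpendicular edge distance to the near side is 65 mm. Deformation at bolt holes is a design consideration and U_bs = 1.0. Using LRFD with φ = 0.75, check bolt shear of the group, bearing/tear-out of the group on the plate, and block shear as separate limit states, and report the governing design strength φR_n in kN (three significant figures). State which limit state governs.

746 kN (bolt shear governs)

Bolt shear: A_b = π·30²/4 = 706.9 mm²; R_n = 469 × 706.9 × 3 × 1 / 1000 = 994.5 kN → 0.75 × 994.5 = 746 kN.
Bearing: edge l_c = 58.5, r_n = 449.3 kN; interior l_c = 92, r_n = 460.8 kN; R_n = 449.3 + 2·460.8 = 1371 kN → 1030 kN.
Block shear: A_gv = 5200, A_nv = 3800, A_nt = 760 mm²; R_n = min(0.6F_uA_nv, 0.6F_yA_gv) + U_bs·F_u·A_nt = 1084 kN → 813 kN.
Bolt shear governs: 746 kN.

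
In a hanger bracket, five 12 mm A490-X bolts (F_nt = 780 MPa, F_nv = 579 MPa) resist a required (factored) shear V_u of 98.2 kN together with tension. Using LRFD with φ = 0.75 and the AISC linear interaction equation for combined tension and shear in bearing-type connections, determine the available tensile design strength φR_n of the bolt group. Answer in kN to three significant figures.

298 kN

A_b = π·12²/4 = 113.1 mm²; f_rv = 98.2 × 1000 / (5 × 113.1) = 173.7 MPa.
F'_nt = 1.3 F_nt − (F_nt / φF_nv) f_rv = 1.3·780 − (780/(0.75·579))·173.7 = 702.1 MPa, capped at F_nt → F'_nt = 702.1 MPa.
R_n = F'_nt · A_b · n = 702.1 × 113.1 × 5 / 1000 = 397 kN.
Design strength φR_n = 0.75 × 397 = 298 kN.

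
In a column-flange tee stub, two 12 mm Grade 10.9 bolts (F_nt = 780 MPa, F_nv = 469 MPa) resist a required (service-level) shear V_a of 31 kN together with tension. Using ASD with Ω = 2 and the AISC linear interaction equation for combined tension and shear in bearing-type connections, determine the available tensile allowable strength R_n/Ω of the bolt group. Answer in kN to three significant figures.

A_b = π·12²/4 = 113.1 mm²; f_rv = 31 × 1000 / (2 × 113.1) = 137.1 MPa.
F'_nt = 1.3 F_nt − (Ω F_nt / F_nv) f_rv = 1.3·780 − (2·780/469)·137.1 = 558.1 MPa, capped at F_nt → F'_nt = 558.1 MPa.
R_n = F'_nt · A_b · n = 558.1 × 113.1 × 2 / 1000 = 126.2 kN.
Allowable strength R_n/Ω = 126.2 / 2 = 63.1 kN.

63.1 kN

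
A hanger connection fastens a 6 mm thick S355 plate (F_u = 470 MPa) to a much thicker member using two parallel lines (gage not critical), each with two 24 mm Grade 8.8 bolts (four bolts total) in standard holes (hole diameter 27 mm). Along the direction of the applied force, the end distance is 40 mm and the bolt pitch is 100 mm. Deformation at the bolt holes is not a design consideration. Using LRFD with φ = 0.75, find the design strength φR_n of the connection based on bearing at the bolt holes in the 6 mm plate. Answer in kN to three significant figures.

Per bolt r_n = 1.5 l_c t F_u ≤ 3.0 d t F_u; upper limit = 3.0 × 24 × 6 × 470 / 1000 = 203 kN.
Edge bolt: l_c = 40 − 27/2 = 26.5 mm → 1.5 × 26.5 × 6 × 470 / 1000 = 112.1 → r_n = 112.1 kN.
Interior bolts: l_c = 100 − 27 = 73 mm → 1.5 × 73 × 6 × 470 / 1000 = 308.8 → r_n = 203 kN.
R_n = 2 × 112.1 + 2 × 203 = 630.3 kN.
Design strength φR_n = 0.75 × 630.3 = 473 kN.

473 kN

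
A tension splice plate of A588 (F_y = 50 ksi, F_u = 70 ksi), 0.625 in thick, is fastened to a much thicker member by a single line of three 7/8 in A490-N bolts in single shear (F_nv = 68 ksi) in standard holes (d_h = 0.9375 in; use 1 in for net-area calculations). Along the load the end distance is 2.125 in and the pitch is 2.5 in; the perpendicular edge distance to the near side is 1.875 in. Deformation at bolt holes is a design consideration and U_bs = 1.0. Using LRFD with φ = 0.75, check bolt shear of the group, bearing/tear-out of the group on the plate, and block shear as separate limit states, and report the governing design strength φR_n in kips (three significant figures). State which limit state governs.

Bolt shear: A_b = π·0.875²/4 = 0.6013 in²; R_n = 68 × 0.6013 × 3 × 1 = 122.7 kips → 0.75 × 122.7 = 92 kips.
Bearing: edge l_c = 1.656, r_n = 86.95 kips; interior l_c = 1.562, r_n = 82.03 kips; R_n = 86.95 + 2·82.03 = 251 kips → 188 kips.
Block shear: A_gv = 4.453, A_nv = 2.891, A_nt = 0.8594 in²; R_n = min(0.6F_uA_nv, 0.6F_yA_gv) + U_bs·F_u·A_nt = 181.6 kips → 136 kips.
Bolt shear governs: 92 kips.

92 kips (bolt shear governs)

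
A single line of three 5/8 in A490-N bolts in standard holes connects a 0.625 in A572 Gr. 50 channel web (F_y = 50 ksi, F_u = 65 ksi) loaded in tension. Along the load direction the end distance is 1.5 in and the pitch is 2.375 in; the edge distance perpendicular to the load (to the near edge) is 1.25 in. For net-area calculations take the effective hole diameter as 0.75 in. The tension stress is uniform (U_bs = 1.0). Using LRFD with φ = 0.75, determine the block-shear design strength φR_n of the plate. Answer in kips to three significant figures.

107 kips

Shear plane L_v = 1.5 + 2·2.375 = 6.25 in; A_gv = 6.25 × 0.625 = 3.906 in².
A_nv = (6.25 − 2.5·0.75) × 0.625 = 2.734 in².
A_nt = (1.25 − 0.5·0.75) × 0.625 = 0.5469 in².
0.6 F_u A_nv = 106.6 kips; 0.6 F_y A_gv = 117.2 kips → shear rupture governs the shear term.
R_n = 106.6 + 1.0 × 65 × 0.5469 = 142.2 kips.
Design strength φR_n = 0.75 × 142.2 = 107 kips.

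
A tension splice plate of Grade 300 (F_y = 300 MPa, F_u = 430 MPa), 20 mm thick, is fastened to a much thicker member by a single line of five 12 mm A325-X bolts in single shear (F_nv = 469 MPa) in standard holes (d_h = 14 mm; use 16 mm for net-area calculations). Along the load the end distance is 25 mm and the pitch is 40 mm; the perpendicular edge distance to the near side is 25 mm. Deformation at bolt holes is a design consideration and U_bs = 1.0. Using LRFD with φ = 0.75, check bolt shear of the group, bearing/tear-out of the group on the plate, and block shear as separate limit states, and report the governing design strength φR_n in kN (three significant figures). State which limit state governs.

Bolt shear: A_b = π·12²/4 = 113.1 mm²; R_n = 469 × 113.1 × 5 × 1 / 1000 = 265.2 kN → 0.75 × 265.2 = 199 kN.
Bearing: edge l_c = 18, r_n = 185.8 kN; interior l_c = 26, r_n = 247.7 kN; R_n = 185.8 + 4·247.7 = 1176 kN → 882 kN.
Block shear: A_gv = 3700, A_nv = 2260, A_nt = 340 mm²; R_n = min(0.6F_uA_nv, 0.6F_yA_gv) + U_bs·F_u·A_nt = 729.3 kN → 547 kN.
Bolt shear governs: 199 kN.

199 kN (bolt shear governs)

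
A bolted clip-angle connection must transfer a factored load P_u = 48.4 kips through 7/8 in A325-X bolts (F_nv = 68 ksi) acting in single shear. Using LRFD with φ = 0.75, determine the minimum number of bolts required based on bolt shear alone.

2 bolts

A_b = π·0.875²/4 = 0.6013 in².
Per-bolt design strength φR_n = 0.75 × 68 × 0.6013 × 1 = 30.67 kips.
n ≥ 48.4 / 30.67 = 1.578 → use 2 bolts.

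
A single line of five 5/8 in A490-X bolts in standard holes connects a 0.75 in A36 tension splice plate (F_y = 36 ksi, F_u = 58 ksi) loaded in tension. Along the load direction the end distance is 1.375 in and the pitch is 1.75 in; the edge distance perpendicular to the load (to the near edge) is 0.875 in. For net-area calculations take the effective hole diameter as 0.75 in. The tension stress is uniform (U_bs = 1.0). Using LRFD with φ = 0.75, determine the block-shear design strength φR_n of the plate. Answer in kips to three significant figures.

114 kips

Shear plane L_v = 1.375 + 4·1.75 = 8.375 in; A_gv = 8.375 × 0.75 = 6.281 in².
A_nv = (8.375 − 4.5·0.75) × 0.75 = 3.75 in².
A_nt = (0.875 − 0.5·0.75) × 0.75 = 0.375 in².
0.6 F_u A_nv = 130.5 kips; 0.6 F_y A_gv = 135.7 kips → shear rupture governs the shear term.
R_n = 130.5 + 1.0 × 58 × 0.375 = 152.2 kips.
Design strength φR_n = 0.75 × 152.2 = 114 kips.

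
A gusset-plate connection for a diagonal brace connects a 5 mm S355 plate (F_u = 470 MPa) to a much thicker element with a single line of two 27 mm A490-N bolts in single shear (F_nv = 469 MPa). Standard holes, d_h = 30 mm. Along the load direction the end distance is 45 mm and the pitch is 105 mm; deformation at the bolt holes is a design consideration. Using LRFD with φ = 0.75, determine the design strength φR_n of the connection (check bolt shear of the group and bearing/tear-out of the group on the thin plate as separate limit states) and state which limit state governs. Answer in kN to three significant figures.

Bolt shear: A_b = π·27²/4 = 572.6 mm²; R_n = 469 × 572.6 × 2 × 1 / 1000 = 537.1 kN → 0.75 × 537.1 = 403 kN.
Bearing (1.2 l_c t F_u ≤ 2.4 d t F_u): upper limit = 2.4·27·5·470 / 1000 = 152.3 kN.
  Edge l_c = 45 − 30/2 = 30 → r_n = 84.6 kN; interior l_c = 105 − 30 = 75 → r_n = 152.3 kN.
  R_n,bearing = 1·84.6 + 1·152.3 = 236.9 kN → 0.75 × 236.9 = 178 kN.
Bearing governs: 178 kN.

178 kN (bearing governs)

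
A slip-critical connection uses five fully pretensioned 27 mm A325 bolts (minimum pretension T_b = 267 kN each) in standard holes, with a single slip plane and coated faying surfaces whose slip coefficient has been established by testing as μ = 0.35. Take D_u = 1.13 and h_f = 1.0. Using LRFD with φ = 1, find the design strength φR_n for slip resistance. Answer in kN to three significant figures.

528 kN

R_n = μ · D_u · h_f · T_b · n_s · n_b = 0.35 × 1.13 × 1.0 × 267 × 1 × 5 = 528 kN.
Design strength φR_n = 1 × 528 = 528 kN.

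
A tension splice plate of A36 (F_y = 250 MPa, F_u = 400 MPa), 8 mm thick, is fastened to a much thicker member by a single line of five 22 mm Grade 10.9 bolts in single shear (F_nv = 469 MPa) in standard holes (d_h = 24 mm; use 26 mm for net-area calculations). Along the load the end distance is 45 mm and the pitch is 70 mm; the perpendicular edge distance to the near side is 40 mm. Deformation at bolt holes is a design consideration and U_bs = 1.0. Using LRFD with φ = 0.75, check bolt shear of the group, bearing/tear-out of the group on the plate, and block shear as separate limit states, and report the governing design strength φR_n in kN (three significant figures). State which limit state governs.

357 kN (block shear governs)

Bolt shear: A_b = π·22²/4 = 380.1 mm²; R_n = 469 × 380.1 × 5 × 1 / 1000 = 891.4 kN → 0.75 × 891.4 = 669 kN.
Bearing: edge l_c = 33, r_n = 126.7 kN; interior l_c = 46, r_n = 169 kN; R_n = 126.7 + 4·169 = 802.6 kN → 602 kN.
Block shear: A_gv = 2600, A_nv = 1664, A_nt = 216 mm²; R_n = min(0.6F_uA_nv, 0.6F_yA_gv) + U_bs·F_u·A_nt = 476.4 kN → 357 kN.
Block shear governs: 357 kN.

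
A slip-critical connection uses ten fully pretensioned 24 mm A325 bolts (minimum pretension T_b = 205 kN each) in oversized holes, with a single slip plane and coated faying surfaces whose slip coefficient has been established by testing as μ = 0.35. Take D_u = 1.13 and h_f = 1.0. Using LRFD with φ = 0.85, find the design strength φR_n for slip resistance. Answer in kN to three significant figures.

689 kN

R_n = μ · D_u · h_f · T_b · n_s · n_b = 0.35 × 1.13 × 1.0 × 205 × 1 × 10 = 810.8 kN.
Design strength φR_n = 0.85 × 810.8 = 689 kN.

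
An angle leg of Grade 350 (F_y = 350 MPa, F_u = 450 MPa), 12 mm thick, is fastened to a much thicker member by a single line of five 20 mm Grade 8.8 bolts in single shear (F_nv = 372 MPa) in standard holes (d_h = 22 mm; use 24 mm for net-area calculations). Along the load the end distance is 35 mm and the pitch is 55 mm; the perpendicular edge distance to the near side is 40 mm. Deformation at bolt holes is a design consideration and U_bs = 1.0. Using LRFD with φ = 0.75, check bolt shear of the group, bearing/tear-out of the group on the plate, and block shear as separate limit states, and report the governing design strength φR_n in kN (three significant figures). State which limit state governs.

Bolt shear: A_b = π·20²/4 = 314.2 mm²; R_n = 372 × 314.2 × 5 × 1 / 1000 = 584.3 kN → 0.75 × 584.3 = 438 kN.
Bearing: edge l_c = 24, r_n = 155.5 kN; interior l_c = 33, r_n = 213.8 kN; R_n = 155.5 + 4·213.8 = 1011 kN → 758 kN.
Block shear: A_gv = 3060, A_nv = 1764, A_nt = 336 mm²; R_n = min(0.6F_uA_nv, 0.6F_yA_gv) + U_bs·F_u·A_nt = 627.5 kN → 471 kN.
Bolt shear governs: 438 kN.

438 kN (bolt shear governs)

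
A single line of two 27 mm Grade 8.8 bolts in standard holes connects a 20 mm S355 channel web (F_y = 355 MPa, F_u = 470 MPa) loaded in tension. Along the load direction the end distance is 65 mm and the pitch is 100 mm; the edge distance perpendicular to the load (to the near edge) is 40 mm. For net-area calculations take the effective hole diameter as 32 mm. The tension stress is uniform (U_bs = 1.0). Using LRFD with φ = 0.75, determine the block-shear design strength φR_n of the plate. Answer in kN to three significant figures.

Shear plane L_v = 65 + 1·100 = 165 mm; A_gv = 165 × 20 = 3300 mm².
A_nv = (165 − 1.5·32) × 20 = 2340 mm².
A_nt = (40 − 0.5·32) × 20 = 480 mm².
0.6 F_u A_nv = 659.9 kN; 0.6 F_y A_gv = 702.9 kN → shear rupture governs the shear term.
R_n = 659.9 + 1.0 × 470 × 480 / 1000 = 885.5 kN.
Design strength φR_n = 0.75 × 885.5 = 664 kN.

664 kN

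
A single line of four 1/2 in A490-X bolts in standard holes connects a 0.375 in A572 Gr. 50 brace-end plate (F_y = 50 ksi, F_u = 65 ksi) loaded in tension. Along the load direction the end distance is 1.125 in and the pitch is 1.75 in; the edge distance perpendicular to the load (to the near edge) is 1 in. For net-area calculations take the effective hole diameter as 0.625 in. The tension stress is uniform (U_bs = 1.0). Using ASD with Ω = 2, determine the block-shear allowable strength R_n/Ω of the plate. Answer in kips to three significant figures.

39 kips

Shear plane L_v = 1.125 + 3·1.75 = 6.375 in; A_gv = 6.375 × 0.375 = 2.391 in².
A_nv = (6.375 − 3.5·0.625) × 0.375 = 1.57 in².
A_nt = (1 − 0.5·0.625) × 0.375 = 0.2578 in².
0.6 F_u A_nv = 61.24 kips; 0.6 F_y A_gv = 71.72 kips → shear rupture governs the shear term.
R_n = 61.24 + 1.0 × 65 × 0.2578 = 78 kips.
Allowable strength R_n/Ω = 78 / 2 = 39 kips.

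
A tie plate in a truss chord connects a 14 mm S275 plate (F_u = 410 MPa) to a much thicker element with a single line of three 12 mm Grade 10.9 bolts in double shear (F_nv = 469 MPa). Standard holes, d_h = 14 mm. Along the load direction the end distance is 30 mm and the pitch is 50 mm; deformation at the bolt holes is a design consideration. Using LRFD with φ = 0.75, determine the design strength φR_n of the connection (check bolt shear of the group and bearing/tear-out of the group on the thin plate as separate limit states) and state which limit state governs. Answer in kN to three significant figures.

Bolt shear: A_b = π·12²/4 = 113.1 mm²; R_n = 469 × 113.1 × 3 × 2 / 1000 = 318.3 kN → 0.75 × 318.3 = 239 kN.
Bearing (1.2 l_c t F_u ≤ 2.4 d t F_u): upper limit = 2.4·12·14·410 / 1000 = 165.3 kN.
  Edge l_c = 30 − 14/2 = 23 → r_n = 158.4 kN; interior l_c = 50 − 14 = 36 → r_n = 165.3 kN.
  R_n,bearing = 1·158.4 + 2·165.3 = 489 kN → 0.75 × 489 = 367 kN.
Bolt shear governs: 239 kN.

239 kN (bolt shear governs)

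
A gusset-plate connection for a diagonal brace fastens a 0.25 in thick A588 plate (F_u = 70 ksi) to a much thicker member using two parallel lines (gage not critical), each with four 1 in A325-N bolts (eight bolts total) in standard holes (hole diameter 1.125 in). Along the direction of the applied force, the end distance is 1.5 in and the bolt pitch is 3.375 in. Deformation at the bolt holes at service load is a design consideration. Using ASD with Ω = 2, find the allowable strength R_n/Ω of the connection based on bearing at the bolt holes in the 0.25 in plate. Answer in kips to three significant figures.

Per bolt r_n = 1.2 l_c t F_u ≤ 2.4 d t F_u; upper limit = 2.4 × 1 × 0.25 × 70 = 42 kips.
Edge bolt: l_c = 1.5 − 1.125/2 = 0.9375 in → 1.2 × 0.9375 × 0.25 × 70 = 19.69 → r_n = 19.69 kips.
Interior bolts: l_c = 3.375 − 1.125 = 2.25 in → 1.2 × 2.25 × 0.25 × 70 = 47.25 → r_n = 42 kips.
R_n = 2 × 19.69 + 6 × 42 = 291.4 kips.
Allowable strength R_n/Ω = 291.4 / 2 = 146 kips.

146 kips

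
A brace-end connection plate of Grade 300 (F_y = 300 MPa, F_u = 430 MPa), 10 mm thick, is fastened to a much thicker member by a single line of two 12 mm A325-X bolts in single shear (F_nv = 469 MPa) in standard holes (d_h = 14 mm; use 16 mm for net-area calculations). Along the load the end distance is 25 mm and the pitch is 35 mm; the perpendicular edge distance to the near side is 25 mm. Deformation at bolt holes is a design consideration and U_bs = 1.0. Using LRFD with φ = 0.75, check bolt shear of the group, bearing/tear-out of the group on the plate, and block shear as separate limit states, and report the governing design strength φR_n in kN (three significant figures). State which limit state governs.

Bolt shear: A_b = π·12²/4 = 113.1 mm²; R_n = 469 × 113.1 × 2 × 1 / 1000 = 106.1 kN → 0.75 × 106.1 = 79.6 kN.
Bearing: edge l_c = 18, r_n = 92.88 kN; interior l_c = 21, r_n = 108.4 kN; R_n = 92.88 + 1·108.4 = 201.2 kN → 151 kN.
Block shear: A_gv = 600, A_nv = 360, A_nt = 170 mm²; R_n = min(0.6F_uA_nv, 0.6F_yA_gv) + U_bs·F_u·A_nt = 166 kN → 124 kN.
Bolt shear governs: 79.6 kN.

79.6 kN (bolt shear governs)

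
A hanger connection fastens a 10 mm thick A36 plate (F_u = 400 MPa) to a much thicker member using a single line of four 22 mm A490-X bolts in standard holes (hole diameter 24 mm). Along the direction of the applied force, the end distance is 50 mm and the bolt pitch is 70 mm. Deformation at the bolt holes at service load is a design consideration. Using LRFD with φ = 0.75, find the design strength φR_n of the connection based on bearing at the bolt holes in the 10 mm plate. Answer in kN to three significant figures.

612 kN

Per bolt r_n = 1.2 l_c t F_u ≤ 2.4 d t F_u; upper limit = 2.4 × 22 × 10 × 400 / 1000 = 211.2 kN.
Edge bolt: l_c = 50 − 24/2 = 38 mm → 1.2 × 38 × 10 × 400 / 1000 = 182.4 → r_n = 182.4 kN.
Interior bolts: l_c = 70 − 24 = 46 mm → 1.2 × 46 × 10 × 400 / 1000 = 220.8 → r_n = 211.2 kN.
R_n = 1 × 182.4 + 3 × 211.2 = 816 kN.
Design strength φR_n = 0.75 × 816 = 612 kN.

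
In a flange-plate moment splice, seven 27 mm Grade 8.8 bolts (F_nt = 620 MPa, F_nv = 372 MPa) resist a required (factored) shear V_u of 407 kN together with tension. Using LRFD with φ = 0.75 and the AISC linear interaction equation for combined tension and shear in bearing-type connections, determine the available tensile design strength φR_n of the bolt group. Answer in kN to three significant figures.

A_b = π·27²/4 = 572.6 mm²; f_rv = 407 × 1000 / (7 × 572.6) = 101.5 MPa.
F'_nt = 1.3 F_nt − (F_nt / φF_nv) f_rv = 1.3·620 − (620/(0.75·372))·101.5 = 580.3 MPa, capped at F_nt → F'_nt = 580.3 MPa.
R_n = F'_nt · A_b · n = 580.3 × 572.6 × 7 / 1000 = 2326 kN.
Design strength φR_n = 0.75 × 2326 = 1740 kN.

1740 kN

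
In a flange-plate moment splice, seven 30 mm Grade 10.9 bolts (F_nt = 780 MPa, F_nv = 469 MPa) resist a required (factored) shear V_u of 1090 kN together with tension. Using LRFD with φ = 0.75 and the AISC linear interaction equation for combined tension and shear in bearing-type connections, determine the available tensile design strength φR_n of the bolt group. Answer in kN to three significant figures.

1950 kN

A_b = π·30²/4 = 706.9 mm²; f_rv = 1090 × 1000 / (7 × 706.9) = 220.3 MPa.
F'_nt = 1.3 F_nt − (F_nt / φF_nv) f_rv = 1.3·780 − (780/(0.75·469))·220.3 = 525.5 MPa, capped at F_nt → F'_nt = 525.5 MPa.
R_n = F'_nt · A_b · n = 525.5 × 706.9 × 7 / 1000 = 2600 kN.
Design strength φR_n = 0.75 × 2600 = 1950 kN.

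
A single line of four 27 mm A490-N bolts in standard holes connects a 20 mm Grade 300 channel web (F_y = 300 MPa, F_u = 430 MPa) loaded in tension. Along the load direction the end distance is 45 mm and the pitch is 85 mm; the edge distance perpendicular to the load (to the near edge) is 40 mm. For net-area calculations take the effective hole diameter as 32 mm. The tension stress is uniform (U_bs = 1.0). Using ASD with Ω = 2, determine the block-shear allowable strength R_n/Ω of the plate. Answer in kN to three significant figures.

Shear plane L_v = 45 + 3·85 = 300 mm; A_gv = 300 × 20 = 6000 mm².
A_nv = (300 − 3.5·32) × 20 = 3760 mm².
A_nt = (40 − 0.5·32) × 20 = 480 mm².
0.6 F_u A_nv = 970.1 kN; 0.6 F_y A_gv = 1080 kN → shear rupture governs the shear term.
R_n = 970.1 + 1.0 × 430 × 480 / 1000 = 1176 kN.
Allowable strength R_n/Ω = 1176 / 2 = 588 kN.

588 kN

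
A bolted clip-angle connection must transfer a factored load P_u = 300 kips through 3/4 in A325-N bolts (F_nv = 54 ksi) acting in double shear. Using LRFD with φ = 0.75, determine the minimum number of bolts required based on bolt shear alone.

9 bolts

A_b = π·0.75²/4 = 0.4418 in².
Per-bolt design strength φR_n = 0.75 × 54 × 0.4418 × 2 = 35.78 kips.
n ≥ 300 / 35.78 = 8.383 → use 9 bolts.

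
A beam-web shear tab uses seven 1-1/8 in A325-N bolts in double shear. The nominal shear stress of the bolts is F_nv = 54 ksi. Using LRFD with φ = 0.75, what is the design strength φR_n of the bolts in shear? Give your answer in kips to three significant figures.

564 kips

A_b = π × 1.125² / 4 = 0.994 in².
R_n = F_nv · A_b · n · n_s = 54 × 0.994 × 7 × 2 = 751.5 kips.
Design strength φR_n = 0.75 × 751.5 = 564 kips.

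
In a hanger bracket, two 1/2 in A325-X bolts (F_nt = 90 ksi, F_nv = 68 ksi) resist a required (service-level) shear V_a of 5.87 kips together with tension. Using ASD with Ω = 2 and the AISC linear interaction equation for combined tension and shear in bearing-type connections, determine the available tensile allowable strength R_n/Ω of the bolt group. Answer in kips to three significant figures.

A_b = π·0.5²/4 = 0.1963 in²; f_rv = 5.87 / (2 × 0.1963) = 14.95 ksi.
F'_nt = 1.3 F_nt − (Ω F_nt / F_nv) f_rv = 1.3·90 − (2·90/68)·14.95 = 77.43 ksi, capped at F_nt → F'_nt = 77.43 ksi.
R_n = F'_nt · A_b · n = 77.43 × 0.1963 × 2 = 30.41 kips.
Allowable strength R_n/Ω = 30.41 / 2 = 15.2 kips.

15.2 kips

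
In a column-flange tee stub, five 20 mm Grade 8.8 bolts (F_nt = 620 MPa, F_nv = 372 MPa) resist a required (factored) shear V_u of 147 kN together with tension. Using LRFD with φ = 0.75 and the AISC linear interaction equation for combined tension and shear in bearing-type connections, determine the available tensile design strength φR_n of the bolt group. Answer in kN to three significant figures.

705 kN

A_b = π·20²/4 = 314.2 mm²; f_rv = 147 × 1000 / (5 × 314.2) = 93.58 MPa.
F'_nt = 1.3 F_nt − (F_nt / φF_nv) f_rv = 1.3·620 − (620/(0.75·372))·93.58 = 598 MPa, capped at F_nt → F'_nt = 598 MPa.
R_n = F'_nt · A_b · n = 598 × 314.2 × 5 / 1000 = 939.4 kN.
Design strength φR_n = 0.75 × 939.4 = 705 kN.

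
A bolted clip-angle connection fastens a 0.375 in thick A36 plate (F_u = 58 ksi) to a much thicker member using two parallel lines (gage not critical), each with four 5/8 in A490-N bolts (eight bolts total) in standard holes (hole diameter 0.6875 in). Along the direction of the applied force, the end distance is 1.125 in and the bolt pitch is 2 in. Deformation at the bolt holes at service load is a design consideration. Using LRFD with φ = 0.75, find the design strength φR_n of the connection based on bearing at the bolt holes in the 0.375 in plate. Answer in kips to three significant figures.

Per bolt r_n = 1.2 l_c t F_u ≤ 2.4 d t F_u; upper limit = 2.4 × 0.625 × 0.375 × 58 = 32.62 kips.
Edge bolt: l_c = 1.125 − 0.6875/2 = 0.7812 in → 1.2 × 0.7812 × 0.375 × 58 = 20.39 → r_n = 20.39 kips.
Interior bolts: l_c = 2 − 0.6875 = 1.312 in → 1.2 × 1.312 × 0.375 × 58 = 34.26 → r_n = 32.62 kips.
R_n = 2 × 20.39 + 6 × 32.62 = 236.5 kips.
Design strength φR_n = 0.75 × 236.5 = 177 kips.

177 kips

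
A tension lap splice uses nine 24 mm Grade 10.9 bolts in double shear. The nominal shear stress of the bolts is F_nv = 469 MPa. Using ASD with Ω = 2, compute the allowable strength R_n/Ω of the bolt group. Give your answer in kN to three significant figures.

A_b = π × 24² / 4 = 452.4 mm².
R_n = F_nv · A_b · n · n_s = 469 × 452.4 × 9 × 2 / 1000 = 3819 kN.
Allowable strength R_n/Ω = 3819 / 2 = 1910 kN.

1910 kN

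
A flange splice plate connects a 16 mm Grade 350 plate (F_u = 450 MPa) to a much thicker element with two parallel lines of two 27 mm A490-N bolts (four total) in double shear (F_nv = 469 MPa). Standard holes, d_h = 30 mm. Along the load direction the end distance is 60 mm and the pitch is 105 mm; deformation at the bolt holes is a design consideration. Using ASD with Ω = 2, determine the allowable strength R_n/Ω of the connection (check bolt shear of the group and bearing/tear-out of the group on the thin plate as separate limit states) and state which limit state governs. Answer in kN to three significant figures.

Bolt shear: A_b = π·27²/4 = 572.6 mm²; R_n = 469 × 572.6 × 4 × 2 / 1000 = 2148 kN → 2148 / 2 = 1070 kN.
Bearing (1.2 l_c t F_u ≤ 2.4 d t F_u): upper limit = 2.4·27·16·450 / 1000 = 466.6 kN.
  Edge l_c = 60 − 30/2 = 45 → r_n = 388.8 kN; interior l_c = 105 − 30 = 75 → r_n = 466.6 kN.
  R_n,bearing = 2·388.8 + 2·466.6 = 1711 kN → 1711 / 2 = 855 kN.
Bearing governs: 855 kN.

855 kN (bearing governs)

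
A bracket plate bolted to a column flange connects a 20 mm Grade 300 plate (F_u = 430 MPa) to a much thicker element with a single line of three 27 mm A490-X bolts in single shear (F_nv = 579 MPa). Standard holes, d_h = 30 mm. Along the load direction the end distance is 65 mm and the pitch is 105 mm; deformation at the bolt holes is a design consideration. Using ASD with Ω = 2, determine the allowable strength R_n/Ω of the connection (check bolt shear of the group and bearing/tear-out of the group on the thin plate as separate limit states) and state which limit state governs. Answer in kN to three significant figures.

Bolt shear: A_b = π·27²/4 = 572.6 mm²; R_n = 579 × 572.6 × 3 × 1 / 1000 = 994.5 kN → 994.5 / 2 = 497 kN.
Bearing (1.2 l_c t F_u ≤ 2.4 d t F_u): upper limit = 2.4·27·20·430 / 1000 = 557.3 kN.
  Edge l_c = 65 − 30/2 = 50 → r_n = 516 kN; interior l_c = 105 − 30 = 75 → r_n = 557.3 kN.
  R_n,bearing = 1·516 + 2·557.3 = 1631 kN → 1631 / 2 = 815 kN.
Bolt shear governs: 497 kN.

497 kN (bolt shear governs)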